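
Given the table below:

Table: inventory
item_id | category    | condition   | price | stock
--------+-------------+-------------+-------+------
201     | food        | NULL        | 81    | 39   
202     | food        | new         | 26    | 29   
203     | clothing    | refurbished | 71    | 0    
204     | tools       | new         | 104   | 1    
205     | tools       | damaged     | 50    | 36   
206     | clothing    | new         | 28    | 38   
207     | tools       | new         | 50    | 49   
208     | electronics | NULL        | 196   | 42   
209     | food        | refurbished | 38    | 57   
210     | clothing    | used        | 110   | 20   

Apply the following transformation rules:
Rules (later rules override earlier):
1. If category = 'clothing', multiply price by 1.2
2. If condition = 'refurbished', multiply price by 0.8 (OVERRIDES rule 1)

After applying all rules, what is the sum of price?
759.8

Step 1: Rule 2 takes priority for records with condition = 'refurbished'
  - 2 records: 109 × 0.8 = 87.2
Step 2: Rule 1 applies to remaining records with category = 'clothing'
  - 2 records: 138 × 1.2 = 165.6
Step 3: Other records unchanged: 507
Step 4: Final sum = 87.2 + 165.6 + 507 = 759.8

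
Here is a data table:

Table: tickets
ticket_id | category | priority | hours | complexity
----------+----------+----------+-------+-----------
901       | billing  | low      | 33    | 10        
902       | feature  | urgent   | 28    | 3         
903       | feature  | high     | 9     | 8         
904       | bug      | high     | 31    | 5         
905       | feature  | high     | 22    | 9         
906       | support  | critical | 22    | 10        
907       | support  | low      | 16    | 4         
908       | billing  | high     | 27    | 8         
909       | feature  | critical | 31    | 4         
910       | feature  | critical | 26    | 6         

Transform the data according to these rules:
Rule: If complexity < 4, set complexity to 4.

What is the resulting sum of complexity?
68

Step 1: 1 records have complexity < 4
Step 2: These records originally summed to 3
Step 3: After setting to minimum: 1 × 4 = 4
Step 4: Unaffected records sum: 64
Step 5: Final sum = 4 + 64 = 68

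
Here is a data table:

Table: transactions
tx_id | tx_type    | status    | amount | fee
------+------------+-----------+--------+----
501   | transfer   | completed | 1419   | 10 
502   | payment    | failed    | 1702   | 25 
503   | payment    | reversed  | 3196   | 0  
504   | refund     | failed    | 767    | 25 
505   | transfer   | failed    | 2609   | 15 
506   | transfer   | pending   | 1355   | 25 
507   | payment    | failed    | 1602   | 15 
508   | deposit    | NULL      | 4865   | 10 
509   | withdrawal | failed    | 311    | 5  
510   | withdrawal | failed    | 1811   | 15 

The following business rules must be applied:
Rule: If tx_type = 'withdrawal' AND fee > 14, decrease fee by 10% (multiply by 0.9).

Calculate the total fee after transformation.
143.5

Step 1: Find records where tx_type = 'withdrawal' AND fee > 14
Step 2: 1 records match, summing to 15
Step 3: After multiplier: 15 × 0.9 = 13.5
Step 4: Unaffected records sum: 130
Step 5: Final sum = 13.5 + 130 = 143.5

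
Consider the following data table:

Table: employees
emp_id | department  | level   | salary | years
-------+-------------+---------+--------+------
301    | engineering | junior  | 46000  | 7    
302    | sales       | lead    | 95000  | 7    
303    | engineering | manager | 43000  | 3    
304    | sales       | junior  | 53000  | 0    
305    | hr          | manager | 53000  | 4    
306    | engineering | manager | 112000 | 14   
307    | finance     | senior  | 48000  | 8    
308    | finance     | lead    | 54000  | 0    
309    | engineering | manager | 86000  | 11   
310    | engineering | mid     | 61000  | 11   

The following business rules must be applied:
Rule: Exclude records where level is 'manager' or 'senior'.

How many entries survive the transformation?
5

Step 1: Count records to exclude
  - 4 (manager) + 1 (senior) = 5 records
Step 2: Total records: 10
Step 3: Remaining = 10 - 5 = 5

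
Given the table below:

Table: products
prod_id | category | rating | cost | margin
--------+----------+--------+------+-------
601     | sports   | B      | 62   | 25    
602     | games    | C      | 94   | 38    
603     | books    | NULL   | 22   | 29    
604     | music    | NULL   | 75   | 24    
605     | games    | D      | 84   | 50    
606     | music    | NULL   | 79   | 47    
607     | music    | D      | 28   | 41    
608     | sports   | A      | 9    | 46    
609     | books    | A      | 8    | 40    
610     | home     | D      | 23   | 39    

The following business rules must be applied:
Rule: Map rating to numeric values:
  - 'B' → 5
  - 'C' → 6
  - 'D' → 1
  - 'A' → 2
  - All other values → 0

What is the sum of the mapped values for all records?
18

Step 1: Apply mapping to each record
Step 2: Count by status:
  'B': 1 records × 5 = 5
  'C': 1 records × 6 = 6
  'D': 3 records × 1 = 3
  'A': 2 records × 2 = 4
Step 3: Sum all mapped values = 18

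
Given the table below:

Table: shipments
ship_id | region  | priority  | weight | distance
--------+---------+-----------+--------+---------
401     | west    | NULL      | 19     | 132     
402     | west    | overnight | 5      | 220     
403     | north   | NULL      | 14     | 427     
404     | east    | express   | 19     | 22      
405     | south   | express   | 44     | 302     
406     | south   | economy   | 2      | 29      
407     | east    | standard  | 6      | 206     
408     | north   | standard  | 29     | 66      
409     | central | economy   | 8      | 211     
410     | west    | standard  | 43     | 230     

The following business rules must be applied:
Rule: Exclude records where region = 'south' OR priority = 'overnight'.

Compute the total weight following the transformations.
138

Step 1: Find records where region = 'south' OR priority = 'overnight'
Step 2: 3 records match, summing to 51
Step 3: Original sum: 189
Step 4: Remaining sum = 189 - 51 = 138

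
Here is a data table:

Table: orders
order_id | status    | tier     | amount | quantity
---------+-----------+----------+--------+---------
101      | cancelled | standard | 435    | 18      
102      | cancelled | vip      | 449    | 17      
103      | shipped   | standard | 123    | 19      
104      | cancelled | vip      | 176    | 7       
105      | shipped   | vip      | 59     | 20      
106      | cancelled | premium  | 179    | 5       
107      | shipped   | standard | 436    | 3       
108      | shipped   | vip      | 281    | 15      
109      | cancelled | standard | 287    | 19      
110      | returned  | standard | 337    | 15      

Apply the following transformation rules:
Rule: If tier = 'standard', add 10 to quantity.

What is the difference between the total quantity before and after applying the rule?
50

Step 1: Original sum of quantity = 138
Step 2: 5 records have tier = 'standard'
Step 3: Each affected record changes by 10
Step 4: Total change = 5 × 10 = 50
Step 5: New sum = 138 + 50 = 188
Step 6: Difference = |188 - 138| = 50
        (Sum increased by 50)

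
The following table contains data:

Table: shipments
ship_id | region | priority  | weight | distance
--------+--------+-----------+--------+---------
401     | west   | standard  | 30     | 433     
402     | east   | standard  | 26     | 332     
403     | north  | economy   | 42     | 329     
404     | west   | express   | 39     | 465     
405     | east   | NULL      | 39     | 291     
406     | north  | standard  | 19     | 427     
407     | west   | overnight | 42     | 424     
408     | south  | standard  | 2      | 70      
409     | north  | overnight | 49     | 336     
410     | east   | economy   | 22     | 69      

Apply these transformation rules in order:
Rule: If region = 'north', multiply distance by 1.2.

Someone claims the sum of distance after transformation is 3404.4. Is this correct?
No, the correct result is 3394.4.

Step 1: Calculate the correct sum after transformation
Step 2: Apply multiplier 1.2 to records where region = 'north'
Step 3: Correct result = 3394.4
Step 4: Claimed result = 3404.4
Step 5: 3394.4 ≠ 3404.4
Conclusion: The claimed result is incorrect. The correct answer is 3394.4.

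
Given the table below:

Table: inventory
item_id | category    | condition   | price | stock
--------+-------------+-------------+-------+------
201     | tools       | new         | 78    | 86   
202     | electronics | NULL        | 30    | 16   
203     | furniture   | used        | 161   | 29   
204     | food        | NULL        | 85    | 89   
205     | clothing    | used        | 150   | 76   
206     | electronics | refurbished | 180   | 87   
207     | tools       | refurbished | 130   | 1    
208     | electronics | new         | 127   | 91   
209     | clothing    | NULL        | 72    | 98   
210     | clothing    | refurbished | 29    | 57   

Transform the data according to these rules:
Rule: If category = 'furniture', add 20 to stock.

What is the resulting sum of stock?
650

Step 1: Count records where category = 'furniture': 1
Step 2: Total bonus added: 1 × 20 = 20
Step 3: Original sum of stock: 630
Step 4: Final sum = 630 + 20 = 650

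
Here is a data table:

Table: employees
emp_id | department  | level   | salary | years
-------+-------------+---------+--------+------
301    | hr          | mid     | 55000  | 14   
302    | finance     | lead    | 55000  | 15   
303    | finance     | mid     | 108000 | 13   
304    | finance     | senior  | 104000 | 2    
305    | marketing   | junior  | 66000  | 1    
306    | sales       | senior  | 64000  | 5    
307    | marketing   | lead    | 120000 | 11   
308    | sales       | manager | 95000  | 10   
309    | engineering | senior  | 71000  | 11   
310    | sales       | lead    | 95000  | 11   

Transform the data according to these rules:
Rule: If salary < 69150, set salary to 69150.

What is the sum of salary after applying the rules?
869600

Step 1: 4 records have salary < 69150
Step 2: These records originally summed to 240000
Step 3: After setting to minimum: 4 × 69150 = 276600
Step 4: Unaffected records sum: 593000
Step 5: Final sum = 276600 + 593000 = 869600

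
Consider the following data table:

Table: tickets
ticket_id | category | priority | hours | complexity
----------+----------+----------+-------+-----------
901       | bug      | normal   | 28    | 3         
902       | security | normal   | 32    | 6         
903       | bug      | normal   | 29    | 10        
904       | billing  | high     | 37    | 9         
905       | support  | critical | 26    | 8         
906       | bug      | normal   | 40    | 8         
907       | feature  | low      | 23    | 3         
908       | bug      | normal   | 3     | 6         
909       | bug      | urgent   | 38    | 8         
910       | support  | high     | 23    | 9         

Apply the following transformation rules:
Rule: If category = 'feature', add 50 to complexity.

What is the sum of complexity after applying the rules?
120

Step 1: Count records where category = 'feature': 1
Step 2: Total bonus added: 1 × 50 = 50
Step 3: Original sum of complexity: 70
Step 4: Final sum = 70 + 50 = 120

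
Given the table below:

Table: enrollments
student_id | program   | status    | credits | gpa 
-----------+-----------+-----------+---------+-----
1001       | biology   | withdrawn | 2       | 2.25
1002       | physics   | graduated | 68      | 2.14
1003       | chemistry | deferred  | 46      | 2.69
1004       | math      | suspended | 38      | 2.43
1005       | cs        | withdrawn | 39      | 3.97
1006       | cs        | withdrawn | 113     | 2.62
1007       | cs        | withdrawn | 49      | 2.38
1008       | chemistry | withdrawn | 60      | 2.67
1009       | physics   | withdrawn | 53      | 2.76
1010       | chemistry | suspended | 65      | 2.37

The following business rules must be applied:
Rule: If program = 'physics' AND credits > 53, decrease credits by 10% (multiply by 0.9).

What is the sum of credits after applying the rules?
526.2

Step 1: Find records where program = 'physics' AND credits > 53
Step 2: 1 records match, summing to 68
Step 3: After multiplier: 68 × 0.9 = 61.2
Step 4: Unaffected records sum: 465
Step 5: Final sum = 61.2 + 465 = 526.2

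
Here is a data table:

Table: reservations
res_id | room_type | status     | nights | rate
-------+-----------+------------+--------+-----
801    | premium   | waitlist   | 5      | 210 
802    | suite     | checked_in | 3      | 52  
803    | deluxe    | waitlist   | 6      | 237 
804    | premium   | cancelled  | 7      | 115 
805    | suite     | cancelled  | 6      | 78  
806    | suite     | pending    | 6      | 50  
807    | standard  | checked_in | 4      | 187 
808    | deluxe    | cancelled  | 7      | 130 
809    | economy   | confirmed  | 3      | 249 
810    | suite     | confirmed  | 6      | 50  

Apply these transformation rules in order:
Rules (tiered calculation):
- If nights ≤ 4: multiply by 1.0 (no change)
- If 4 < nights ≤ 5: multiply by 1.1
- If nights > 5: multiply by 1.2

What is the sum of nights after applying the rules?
61.1

Step 1: Tier 1 (nights ≤ 4): 3 records, sum = 10 × 1.0 = 10.0
Step 2: Tier 2 (4 < nights ≤ 5): 1 records, sum = 5 × 1.1 = 5.5
Step 3: Tier 3 (nights > 5): 6 records, sum = 38 × 1.2 = 45.6
Step 4: Final sum = 10.0 + 5.5 + 45.6 = 61.1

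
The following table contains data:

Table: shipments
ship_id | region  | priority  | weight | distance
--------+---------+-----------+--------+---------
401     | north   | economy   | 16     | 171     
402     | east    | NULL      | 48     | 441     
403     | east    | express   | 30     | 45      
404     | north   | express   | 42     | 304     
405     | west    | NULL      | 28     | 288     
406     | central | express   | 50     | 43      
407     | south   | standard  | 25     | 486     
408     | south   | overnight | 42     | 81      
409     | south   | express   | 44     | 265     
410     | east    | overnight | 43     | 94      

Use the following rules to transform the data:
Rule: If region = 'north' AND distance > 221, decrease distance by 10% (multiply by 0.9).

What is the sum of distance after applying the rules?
2187.6

Step 1: Find records where region = 'north' AND distance > 221
Step 2: 1 records match, summing to 304
Step 3: After multiplier: 304 × 0.9 = 273.6
Step 4: Unaffected records sum: 1914
Step 5: Final sum = 273.6 + 1914 = 2187.6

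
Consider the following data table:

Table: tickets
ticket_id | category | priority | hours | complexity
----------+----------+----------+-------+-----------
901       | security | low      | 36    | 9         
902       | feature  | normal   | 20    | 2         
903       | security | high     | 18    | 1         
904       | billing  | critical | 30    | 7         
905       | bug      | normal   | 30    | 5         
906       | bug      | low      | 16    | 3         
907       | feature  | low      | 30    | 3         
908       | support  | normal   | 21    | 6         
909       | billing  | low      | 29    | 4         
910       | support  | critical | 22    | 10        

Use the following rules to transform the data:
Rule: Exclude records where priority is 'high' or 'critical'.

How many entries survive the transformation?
7

Step 1: Count records to exclude
  - 1 (high) + 2 (critical) = 3 records
Step 2: Total records: 10
Step 3: Remaining = 10 - 3 = 7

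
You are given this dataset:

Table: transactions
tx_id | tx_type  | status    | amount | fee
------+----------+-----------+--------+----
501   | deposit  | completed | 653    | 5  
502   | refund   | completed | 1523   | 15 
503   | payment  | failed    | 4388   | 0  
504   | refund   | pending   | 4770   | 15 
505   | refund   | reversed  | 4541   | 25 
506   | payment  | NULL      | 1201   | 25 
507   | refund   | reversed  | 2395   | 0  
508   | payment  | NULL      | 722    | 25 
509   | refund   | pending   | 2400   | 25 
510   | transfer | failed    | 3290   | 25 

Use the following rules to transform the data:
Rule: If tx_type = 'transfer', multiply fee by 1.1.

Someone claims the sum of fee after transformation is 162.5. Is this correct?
Yes, the result is correct.

Step 1: Calculate the correct sum after transformation
Step 2: Apply multiplier 1.1 to records where tx_type = 'transfer'
Step 3: Correct result = 162.5
Step 4: Claimed result = 162.5
Step 5: 162.5 = 162.5 ✓
Conclusion: The claimed result is correct.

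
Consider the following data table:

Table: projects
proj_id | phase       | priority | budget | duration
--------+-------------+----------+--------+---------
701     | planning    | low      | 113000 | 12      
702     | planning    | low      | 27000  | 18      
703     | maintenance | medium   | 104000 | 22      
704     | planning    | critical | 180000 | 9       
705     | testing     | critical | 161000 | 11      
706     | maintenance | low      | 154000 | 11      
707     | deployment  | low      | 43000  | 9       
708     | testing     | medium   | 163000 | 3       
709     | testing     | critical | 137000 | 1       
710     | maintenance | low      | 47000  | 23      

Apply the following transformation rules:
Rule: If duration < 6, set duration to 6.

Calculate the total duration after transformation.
127

Step 1: 2 records have duration < 6
Step 2: These records originally summed to 4
Step 3: After setting to minimum: 2 × 6 = 12
Step 4: Unaffected records sum: 115
Step 5: Final sum = 12 + 115 = 127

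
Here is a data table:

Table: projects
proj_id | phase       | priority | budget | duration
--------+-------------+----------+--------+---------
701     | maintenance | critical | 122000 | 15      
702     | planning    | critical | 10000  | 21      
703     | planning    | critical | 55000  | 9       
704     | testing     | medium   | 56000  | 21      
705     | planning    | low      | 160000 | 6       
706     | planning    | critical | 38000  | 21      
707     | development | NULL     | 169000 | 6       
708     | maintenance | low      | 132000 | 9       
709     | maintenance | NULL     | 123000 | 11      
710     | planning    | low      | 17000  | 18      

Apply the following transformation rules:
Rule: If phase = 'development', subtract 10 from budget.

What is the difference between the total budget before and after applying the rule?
10

Step 1: Original sum of budget = 882000
Step 2: 1 records have phase = 'development'
Step 3: Each affected record changes by -10
Step 4: Total change = 1 × -10 = -10
Step 5: New sum = 882000 + -10 = 881990
Step 6: Difference = |881990 - 882000| = 10
        (Sum decreased by 10)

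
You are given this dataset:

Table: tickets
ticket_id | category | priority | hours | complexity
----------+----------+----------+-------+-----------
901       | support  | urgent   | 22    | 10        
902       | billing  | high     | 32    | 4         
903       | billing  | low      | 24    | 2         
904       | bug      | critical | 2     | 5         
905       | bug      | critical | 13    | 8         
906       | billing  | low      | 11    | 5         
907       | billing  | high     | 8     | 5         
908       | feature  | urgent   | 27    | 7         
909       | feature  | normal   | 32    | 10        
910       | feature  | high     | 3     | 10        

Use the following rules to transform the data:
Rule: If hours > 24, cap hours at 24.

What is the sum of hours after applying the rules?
155

Step 1: 3 records have hours > 24
Step 2: These records originally summed to 91
Step 3: After capping: 3 × 24 = 72
Step 4: Unaffected records sum: 83
Step 5: Final sum = 72 + 83 = 155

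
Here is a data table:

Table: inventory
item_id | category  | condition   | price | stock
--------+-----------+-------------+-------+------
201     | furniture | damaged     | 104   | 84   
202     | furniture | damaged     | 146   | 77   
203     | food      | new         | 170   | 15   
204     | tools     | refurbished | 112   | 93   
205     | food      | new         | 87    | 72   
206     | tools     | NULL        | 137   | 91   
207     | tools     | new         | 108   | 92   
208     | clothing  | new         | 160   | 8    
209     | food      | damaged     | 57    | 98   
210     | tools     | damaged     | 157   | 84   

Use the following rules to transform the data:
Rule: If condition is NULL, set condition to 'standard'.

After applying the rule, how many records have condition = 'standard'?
1

Step 1: Count records where condition IS NULL
Step 2: Found 1 records with NULL condition
Step 3: These records will have condition set to 'standard'
Step 4: Records already having condition = 'standard': 0
Step 5: Answer: 1 + 0 = 1 records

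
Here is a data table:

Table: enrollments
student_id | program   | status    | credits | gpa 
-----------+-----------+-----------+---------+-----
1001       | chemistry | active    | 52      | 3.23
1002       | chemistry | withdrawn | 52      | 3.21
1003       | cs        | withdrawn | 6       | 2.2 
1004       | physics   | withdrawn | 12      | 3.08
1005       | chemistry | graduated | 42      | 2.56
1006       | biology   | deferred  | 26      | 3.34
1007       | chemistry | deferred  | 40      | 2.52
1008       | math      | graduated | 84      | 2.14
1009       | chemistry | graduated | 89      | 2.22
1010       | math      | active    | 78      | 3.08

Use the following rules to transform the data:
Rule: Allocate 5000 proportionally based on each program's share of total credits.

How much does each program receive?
biology: 270.27, chemistry: 2858.63, cs: 62.37, math: 1683.99, physics: 124.74

Step 1: Calculate total credits = 481
Step 2: Calculate each program's proportion:
  biology: 26/481 = 5.41% → 270.27
  chemistry: 275/481 = 57.17% → 2858.63
  cs: 6/481 = 1.25% → 62.37
  math: 162/481 = 33.68% → 1683.99
  physics: 12/481 = 2.49% → 124.74
Step 3: Verify: sum of allocations ≈ 5000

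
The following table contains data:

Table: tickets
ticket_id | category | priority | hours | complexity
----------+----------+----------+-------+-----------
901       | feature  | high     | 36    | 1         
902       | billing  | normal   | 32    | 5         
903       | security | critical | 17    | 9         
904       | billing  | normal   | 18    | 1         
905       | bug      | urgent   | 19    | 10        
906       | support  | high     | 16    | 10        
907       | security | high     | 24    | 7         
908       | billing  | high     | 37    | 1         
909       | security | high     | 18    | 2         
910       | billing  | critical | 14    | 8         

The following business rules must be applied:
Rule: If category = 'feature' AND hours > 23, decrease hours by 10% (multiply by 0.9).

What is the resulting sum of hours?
227.4

Step 1: Find records where category = 'feature' AND hours > 23
Step 2: 1 records match, summing to 36
Step 3: After multiplier: 36 × 0.9 = 32.4
Step 4: Unaffected records sum: 195
Step 5: Final sum = 32.4 + 195 = 227.4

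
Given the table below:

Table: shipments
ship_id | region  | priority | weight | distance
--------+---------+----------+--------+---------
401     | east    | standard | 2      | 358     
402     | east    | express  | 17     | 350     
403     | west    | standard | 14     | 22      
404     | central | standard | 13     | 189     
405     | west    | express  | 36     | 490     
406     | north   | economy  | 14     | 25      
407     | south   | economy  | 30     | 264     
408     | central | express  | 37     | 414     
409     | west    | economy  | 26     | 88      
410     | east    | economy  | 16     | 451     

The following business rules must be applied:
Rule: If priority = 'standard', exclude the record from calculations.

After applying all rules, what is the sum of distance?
2082

Step 1: Identify records where priority = 'standard'
Step 2: The excluded records sum to 569
Step 3: Original total distance = 2651
Step 4: Remaining total = 2651 - 569 = 2082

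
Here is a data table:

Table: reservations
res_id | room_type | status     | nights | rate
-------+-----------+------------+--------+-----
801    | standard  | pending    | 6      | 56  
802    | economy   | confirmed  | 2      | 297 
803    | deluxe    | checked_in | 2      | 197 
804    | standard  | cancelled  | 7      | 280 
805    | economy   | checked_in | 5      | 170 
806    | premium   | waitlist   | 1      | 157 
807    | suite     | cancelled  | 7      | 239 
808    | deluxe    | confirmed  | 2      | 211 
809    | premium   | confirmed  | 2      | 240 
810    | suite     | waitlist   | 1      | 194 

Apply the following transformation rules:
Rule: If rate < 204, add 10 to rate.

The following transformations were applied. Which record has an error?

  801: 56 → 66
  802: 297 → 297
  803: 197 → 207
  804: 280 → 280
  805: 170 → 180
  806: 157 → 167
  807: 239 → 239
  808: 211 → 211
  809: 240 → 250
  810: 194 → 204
Record 809 has an error. The correct transformed value should be 240, not 250.

Step 1: Check each record against the rule
Step 2: Record 809 has rate = 240
Step 3: Since 240 >= 204, the bonus should not have been applied
Step 4: Correct value = 240, but claimed value = 250
Conclusion: Record 809 has the error.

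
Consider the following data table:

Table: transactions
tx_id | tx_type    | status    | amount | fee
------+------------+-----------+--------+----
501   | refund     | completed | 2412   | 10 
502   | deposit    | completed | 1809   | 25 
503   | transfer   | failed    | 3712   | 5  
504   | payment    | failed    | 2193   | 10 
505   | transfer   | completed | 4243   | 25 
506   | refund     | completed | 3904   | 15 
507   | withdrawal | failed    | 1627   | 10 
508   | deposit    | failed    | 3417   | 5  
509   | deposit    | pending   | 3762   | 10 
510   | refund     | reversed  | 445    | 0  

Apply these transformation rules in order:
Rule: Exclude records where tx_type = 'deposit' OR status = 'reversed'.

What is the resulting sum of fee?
75

Step 1: Find records where tx_type = 'deposit' OR status = 'reversed'
Step 2: 4 records match, summing to 40
Step 3: Original sum: 115
Step 4: Remaining sum = 115 - 40 = 75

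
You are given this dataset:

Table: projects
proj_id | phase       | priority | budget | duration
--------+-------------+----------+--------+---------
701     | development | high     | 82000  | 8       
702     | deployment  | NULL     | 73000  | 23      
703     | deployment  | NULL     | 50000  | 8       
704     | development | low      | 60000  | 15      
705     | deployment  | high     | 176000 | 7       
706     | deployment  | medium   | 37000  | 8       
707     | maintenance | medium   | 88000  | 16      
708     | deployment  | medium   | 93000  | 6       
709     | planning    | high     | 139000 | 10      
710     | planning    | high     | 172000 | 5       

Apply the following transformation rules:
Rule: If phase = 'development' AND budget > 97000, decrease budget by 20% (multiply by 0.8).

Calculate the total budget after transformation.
970000

Step 1: Find records where phase = 'development' AND budget > 97000
Step 2: 0 records match, summing to 0
Step 3: After multiplier: 0 × 0.8 = 0.0
Step 4: Unaffected records sum: 970000
Step 5: Final sum = 0.0 + 970000 = 970000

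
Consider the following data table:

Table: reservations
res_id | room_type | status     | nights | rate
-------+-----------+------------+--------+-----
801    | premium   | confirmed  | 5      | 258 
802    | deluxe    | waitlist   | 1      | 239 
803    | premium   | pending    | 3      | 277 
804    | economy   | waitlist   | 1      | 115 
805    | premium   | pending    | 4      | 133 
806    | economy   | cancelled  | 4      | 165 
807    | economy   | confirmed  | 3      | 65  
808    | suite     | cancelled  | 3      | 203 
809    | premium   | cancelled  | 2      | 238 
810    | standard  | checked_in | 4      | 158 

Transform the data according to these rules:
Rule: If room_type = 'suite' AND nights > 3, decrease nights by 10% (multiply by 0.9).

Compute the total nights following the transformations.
30

Step 1: Find records where room_type = 'suite' AND nights > 3
Step 2: 0 records match, summing to 0
Step 3: After multiplier: 0 × 0.9 = 0.0
Step 4: Unaffected records sum: 30
Step 5: Final sum = 0.0 + 30 = 30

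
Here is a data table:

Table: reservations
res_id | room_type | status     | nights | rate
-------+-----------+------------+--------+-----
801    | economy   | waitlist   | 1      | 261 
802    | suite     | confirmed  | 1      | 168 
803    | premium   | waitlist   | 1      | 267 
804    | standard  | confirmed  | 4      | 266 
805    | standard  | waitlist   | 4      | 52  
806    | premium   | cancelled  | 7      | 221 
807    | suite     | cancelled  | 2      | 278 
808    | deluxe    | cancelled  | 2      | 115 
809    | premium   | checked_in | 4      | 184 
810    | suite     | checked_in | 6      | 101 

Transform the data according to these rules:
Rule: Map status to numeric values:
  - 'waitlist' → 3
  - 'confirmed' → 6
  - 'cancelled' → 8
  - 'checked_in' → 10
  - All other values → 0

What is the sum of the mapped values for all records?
65

Step 1: Apply mapping to each record
Step 2: Count by status:
  'waitlist': 3 records × 3 = 9
  'confirmed': 2 records × 6 = 12
  'cancelled': 3 records × 8 = 24
  'checked_in': 2 records × 10 = 20
Step 3: Sum all mapped values = 65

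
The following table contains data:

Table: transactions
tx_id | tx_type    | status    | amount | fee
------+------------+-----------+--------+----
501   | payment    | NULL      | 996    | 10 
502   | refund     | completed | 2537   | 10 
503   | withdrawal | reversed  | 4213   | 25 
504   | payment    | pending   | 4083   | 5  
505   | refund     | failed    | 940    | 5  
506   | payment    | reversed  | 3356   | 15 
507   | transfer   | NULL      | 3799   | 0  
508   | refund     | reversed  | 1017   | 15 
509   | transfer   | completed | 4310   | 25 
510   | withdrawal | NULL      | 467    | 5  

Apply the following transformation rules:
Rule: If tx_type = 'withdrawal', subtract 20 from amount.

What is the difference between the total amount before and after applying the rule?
40

Step 1: Original sum of amount = 25718
Step 2: 2 records have tx_type = 'withdrawal'
Step 3: Each affected record changes by -20
Step 4: Total change = 2 × -20 = -40
Step 5: New sum = 25718 + -40 = 25678
Step 6: Difference = |25678 - 25718| = 40
        (Sum decreased by 40)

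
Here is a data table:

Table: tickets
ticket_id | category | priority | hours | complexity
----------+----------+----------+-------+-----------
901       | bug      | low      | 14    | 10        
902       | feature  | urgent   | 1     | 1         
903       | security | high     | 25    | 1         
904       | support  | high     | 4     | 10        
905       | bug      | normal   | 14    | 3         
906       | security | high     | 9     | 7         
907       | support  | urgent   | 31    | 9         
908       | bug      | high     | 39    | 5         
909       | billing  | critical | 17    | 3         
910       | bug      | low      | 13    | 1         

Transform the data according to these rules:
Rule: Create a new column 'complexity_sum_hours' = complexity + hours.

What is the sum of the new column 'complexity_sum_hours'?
217

Step 1: For each record, compute complexity + hours
Example calculations:
  10 + 14 = 24
  1 + 1 = 2
  1 + 25 = 26
  ...
Step 2: Sum all derived values
Step 3: Total = 217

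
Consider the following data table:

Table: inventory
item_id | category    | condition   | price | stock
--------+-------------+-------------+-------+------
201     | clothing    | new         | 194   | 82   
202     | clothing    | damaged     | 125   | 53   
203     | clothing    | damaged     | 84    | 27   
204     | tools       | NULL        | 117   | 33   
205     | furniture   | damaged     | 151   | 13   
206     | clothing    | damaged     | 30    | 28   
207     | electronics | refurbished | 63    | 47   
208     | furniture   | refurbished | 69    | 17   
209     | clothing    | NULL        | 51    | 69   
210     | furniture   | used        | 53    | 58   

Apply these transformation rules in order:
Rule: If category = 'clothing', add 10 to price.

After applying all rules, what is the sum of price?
987

Step 1: Count records where category = 'clothing': 5
Step 2: Total bonus added: 5 × 10 = 50
Step 3: Original sum of price: 937
Step 4: Final sum = 937 + 50 = 987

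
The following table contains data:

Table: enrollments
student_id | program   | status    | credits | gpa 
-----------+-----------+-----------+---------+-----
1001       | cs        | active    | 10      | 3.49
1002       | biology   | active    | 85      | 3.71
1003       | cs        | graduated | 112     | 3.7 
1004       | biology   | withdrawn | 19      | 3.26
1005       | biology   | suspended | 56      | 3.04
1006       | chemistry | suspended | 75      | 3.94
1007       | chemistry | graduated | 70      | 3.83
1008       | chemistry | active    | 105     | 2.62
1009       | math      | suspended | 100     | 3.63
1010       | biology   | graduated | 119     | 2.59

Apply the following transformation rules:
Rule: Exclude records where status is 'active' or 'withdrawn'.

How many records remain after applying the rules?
6

Step 1: Count records to exclude
  - 3 (active) + 1 (withdrawn) = 4 records
Step 2: Total records: 10
Step 3: Remaining = 10 - 4 = 6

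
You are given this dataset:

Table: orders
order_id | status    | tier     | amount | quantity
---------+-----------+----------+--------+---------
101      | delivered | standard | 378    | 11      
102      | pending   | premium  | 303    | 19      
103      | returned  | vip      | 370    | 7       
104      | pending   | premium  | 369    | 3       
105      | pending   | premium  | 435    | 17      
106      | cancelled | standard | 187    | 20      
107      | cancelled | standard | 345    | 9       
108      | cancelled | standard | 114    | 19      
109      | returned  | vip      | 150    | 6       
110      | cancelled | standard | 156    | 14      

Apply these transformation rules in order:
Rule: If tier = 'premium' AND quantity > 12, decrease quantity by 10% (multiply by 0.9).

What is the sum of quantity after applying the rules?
121.4

Step 1: Find records where tier = 'premium' AND quantity > 12
Step 2: 2 records match, summing to 36
Step 3: After multiplier: 36 × 0.9 = 32.4
Step 4: Unaffected records sum: 89
Step 5: Final sum = 32.4 + 89 = 121.4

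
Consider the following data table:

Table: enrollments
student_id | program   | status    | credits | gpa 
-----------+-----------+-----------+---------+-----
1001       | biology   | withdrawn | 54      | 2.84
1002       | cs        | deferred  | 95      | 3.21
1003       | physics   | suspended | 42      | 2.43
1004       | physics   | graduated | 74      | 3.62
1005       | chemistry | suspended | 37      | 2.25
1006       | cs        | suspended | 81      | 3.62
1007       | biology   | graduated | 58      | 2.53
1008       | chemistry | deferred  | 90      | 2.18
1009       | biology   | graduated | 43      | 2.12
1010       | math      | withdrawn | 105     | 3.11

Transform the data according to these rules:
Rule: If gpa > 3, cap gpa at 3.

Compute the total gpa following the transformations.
26.35

Step 1: 4 records have gpa > 3
Step 2: These records originally summed to 13.56
Step 3: After capping: 4 × 3 = 12
Step 4: Unaffected records sum: 14.35
Step 5: Final sum = 12 + 14.35 = 26.35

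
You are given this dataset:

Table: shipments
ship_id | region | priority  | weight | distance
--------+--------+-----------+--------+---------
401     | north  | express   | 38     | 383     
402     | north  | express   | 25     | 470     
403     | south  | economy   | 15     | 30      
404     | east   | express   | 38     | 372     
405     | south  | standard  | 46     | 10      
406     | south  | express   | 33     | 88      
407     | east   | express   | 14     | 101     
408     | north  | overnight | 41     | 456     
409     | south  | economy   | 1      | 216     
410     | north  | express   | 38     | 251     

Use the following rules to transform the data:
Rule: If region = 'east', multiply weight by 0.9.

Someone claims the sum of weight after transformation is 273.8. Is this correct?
No, the correct result is 283.8.

Step 1: Calculate the correct sum after transformation
Step 2: Apply multiplier 0.9 to records where region = 'east'
Step 3: Correct result = 283.8
Step 4: Claimed result = 273.8
Step 5: 283.8 ≠ 273.8
Conclusion: The claimed result is incorrect. The correct answer is 283.8.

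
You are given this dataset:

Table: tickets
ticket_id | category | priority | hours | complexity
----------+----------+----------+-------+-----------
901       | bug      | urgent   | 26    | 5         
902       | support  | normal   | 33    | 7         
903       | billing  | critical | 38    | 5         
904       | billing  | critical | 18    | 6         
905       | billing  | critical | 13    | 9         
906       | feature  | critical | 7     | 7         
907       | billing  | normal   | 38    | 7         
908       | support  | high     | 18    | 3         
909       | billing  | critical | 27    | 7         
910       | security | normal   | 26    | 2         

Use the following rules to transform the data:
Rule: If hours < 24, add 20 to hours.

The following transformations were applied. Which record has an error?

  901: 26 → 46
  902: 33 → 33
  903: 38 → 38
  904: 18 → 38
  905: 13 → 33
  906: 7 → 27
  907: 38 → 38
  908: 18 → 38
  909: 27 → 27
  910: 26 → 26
Record 901 has an error. The correct transformed value should be 26, not 46.

Step 1: Check each record against the rule
Step 2: Record 901 has hours = 26
Step 3: Since 26 >= 24, the bonus should not have been applied
Step 4: Correct value = 26, but claimed value = 46
Conclusion: Record 901 has the error.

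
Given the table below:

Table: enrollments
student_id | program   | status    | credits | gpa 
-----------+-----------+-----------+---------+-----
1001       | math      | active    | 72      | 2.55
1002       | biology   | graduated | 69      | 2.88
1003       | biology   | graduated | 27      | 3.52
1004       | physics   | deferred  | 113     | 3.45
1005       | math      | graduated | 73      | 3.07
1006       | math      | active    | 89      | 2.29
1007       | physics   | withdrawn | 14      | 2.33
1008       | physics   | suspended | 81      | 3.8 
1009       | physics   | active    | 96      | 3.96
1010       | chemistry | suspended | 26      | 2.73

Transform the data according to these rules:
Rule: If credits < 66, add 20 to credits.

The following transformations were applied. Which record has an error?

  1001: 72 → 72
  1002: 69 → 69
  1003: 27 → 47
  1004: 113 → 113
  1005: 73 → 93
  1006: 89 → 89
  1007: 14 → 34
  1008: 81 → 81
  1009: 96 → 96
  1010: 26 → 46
Record 1005 has an error. The correct transformed value should be 73, not 93.

Step 1: Check each record against the rule
Step 2: Record 1005 has credits = 73
Step 3: Since 73 >= 66, the bonus should not have been applied
Step 4: Correct value = 73, but claimed value = 93
Conclusion: Record 1005 has the error.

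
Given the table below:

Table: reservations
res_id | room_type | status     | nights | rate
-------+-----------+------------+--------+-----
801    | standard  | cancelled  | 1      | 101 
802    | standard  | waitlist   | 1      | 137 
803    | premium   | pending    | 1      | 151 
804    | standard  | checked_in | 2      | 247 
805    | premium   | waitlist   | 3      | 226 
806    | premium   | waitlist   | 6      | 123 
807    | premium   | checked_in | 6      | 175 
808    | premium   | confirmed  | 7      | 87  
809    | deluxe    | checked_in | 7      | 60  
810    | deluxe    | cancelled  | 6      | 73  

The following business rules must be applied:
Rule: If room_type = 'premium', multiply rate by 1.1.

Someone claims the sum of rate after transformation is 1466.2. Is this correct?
No, the correct result is 1456.2.

Step 1: Calculate the correct sum after transformation
Step 2: Apply multiplier 1.1 to records where room_type = 'premium'
Step 3: Correct result = 1456.2
Step 4: Claimed result = 1466.2
Step 5: 1456.2 ≠ 1466.2
Conclusion: The claimed result is incorrect. The correct answer is 1456.2.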